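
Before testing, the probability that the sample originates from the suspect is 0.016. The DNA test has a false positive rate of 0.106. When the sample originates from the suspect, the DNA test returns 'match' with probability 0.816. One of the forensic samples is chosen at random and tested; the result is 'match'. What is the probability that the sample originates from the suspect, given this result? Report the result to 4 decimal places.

Let H be the event that the sample originates from the suspect. P(H) = 0.016, so P(¬H) = 0.984. With E the 'match' result, P(E|H) = 0.816 and P(E|¬H) = 0.106.
P(E) = 0.816·0.016 + 0.106·0.984 = 0.013056 + 0.10430 = 0.11736.
By Bayes' theorem, P(H|E) = 0.013056 / 0.11736 = 0.1112.

P(H | E) ≈ 0.1112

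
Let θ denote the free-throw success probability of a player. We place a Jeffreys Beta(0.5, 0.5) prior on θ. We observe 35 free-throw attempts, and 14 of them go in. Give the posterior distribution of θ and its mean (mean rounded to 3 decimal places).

The binomial likelihood is conjugate to the Beta prior: with 14 successes and 21 failures, the posterior is Beta(0.5+14, 0.5+21) = Beta(14.5, 21.5).
Posterior mean = α/(α+β) = 14.5/36 = 0.403.

Posterior: Beta(14.5, 21.5); mean ≈ 0.403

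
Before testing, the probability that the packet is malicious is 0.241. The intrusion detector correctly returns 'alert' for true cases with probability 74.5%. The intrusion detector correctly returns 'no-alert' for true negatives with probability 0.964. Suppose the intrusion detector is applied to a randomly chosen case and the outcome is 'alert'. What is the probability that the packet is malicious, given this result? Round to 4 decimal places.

P(H | E) ≈ 0.8679

Write H for 'the packet is malicious'. Prior odds H:¬H = 0.241/0.759 = 0.31752. For the 'alert' outcome, the likelihood ratio is 0.745/0.036 = 20.694.
Posterior odds = 0.31752 × 20.694 = 6.5710, so P(H|E) = 6.5710/(1+6.5710) = 0.8679.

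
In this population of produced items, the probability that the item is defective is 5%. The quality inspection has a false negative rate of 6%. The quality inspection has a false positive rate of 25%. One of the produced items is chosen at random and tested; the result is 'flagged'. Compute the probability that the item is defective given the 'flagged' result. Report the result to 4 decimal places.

P(H | E) ≈ 0.1652

Let H be the event that the item is defective. P(H) = 0.05, so P(¬H) = 0.95. With E the 'flagged' result, P(E|H) = 0.94 and P(E|¬H) = 0.25.
P(E) = 0.94·0.05 + 0.25·0.95 = 0.047000 + 0.23750 = 0.28450.
By Bayes' theorem, P(H|E) = 0.047000 / 0.28450 = 0.1652.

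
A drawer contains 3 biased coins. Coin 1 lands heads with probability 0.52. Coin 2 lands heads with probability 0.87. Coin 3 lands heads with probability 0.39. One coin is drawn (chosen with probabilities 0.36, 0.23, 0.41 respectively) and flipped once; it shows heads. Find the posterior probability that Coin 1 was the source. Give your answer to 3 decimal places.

P(heads|C1) = 0.52; P(heads|C2) = 0.87; P(heads|C3) = 0.39.
Prior × likelihood for each source: 0.36·0.52=0.1872, 0.23·0.87=0.2001, 0.41·0.39=0.1599. Summing gives P(heads) = 0.54720.
P(Coin 1 | heads) = 0.1872 / 0.54720 = 0.342.

Posterior probability ≈ 0.342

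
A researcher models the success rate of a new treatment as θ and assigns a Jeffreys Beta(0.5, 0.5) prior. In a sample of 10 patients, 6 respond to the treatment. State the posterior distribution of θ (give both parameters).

Posterior: Beta(6.5, 4.5)

Observing 6 successes and 4 failures updates Beta(0.5, 0.5) by adding the success and failure counts to the two shape parameters: α = 0.5+6 = 6.5, β = 0.5+4 = 4.5.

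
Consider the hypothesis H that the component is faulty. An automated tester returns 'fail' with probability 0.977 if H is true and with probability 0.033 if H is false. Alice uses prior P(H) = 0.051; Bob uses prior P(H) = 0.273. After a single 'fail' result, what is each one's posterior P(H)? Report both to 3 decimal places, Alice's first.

Alice: 0.614; Bob: 0.917

P('+'|H) = 0.977, P('+'|¬H) = 0.033.
Alice: numerator 0.977·0.051 = 0.049827; evidence = 0.049827+0.033·0.949 = 0.081144; posterior = 0.614.
Bob: numerator 0.977·0.273 = 0.26672; evidence = 0.26672+0.033·0.727 = 0.29071; posterior = 0.917.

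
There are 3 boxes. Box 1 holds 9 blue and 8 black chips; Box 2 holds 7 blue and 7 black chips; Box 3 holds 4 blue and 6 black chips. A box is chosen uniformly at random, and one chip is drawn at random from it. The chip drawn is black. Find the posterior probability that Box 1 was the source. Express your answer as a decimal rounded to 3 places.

P(black|Box 1) = 0.4706; P(black|Box 2) = 0.5; P(black|Box 3) = 0.6.
Prior × likelihood for each source: 0.333333·0.4706=0.1569, 0.333333·0.5=0.1667, 0.333333·0.6=0.2000. Summing gives P(black) = 0.52353.
P(Box 1 | black) = 0.1569 / 0.52353 = 0.300.

Posterior probability ≈ 0.300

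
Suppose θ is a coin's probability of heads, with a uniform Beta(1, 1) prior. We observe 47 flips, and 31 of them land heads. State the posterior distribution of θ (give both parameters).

Posterior: Beta(32, 17)

Observing 31 successes and 16 failures updates Beta(1, 1) by adding the success and failure counts to the two shape parameters: α = 1+31 = 32, β = 1+16 = 17.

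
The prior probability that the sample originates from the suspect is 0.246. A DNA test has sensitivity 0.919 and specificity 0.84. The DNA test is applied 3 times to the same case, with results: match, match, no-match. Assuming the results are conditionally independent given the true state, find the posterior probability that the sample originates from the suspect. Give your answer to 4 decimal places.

Posterior P(H) ≈ 0.5093

Let H be the event that the sample originates from the suspect; start with P(H) = 0.246. P('match'|H) = 0.919, P('match'|¬H) = 0.16.
Update on result 1 ('match'): P(H) ← 0.919·0.2460 / (0.919·0.2460 + 0.16·0.7540) = 0.22607/0.34671 = 0.6520.
Update on result 2 ('match'): P(H) ← 0.919·0.6520 / (0.919·0.6520 + 0.16·0.3480) = 0.59923/0.65490 = 0.9150.
Update on result 3 ('no-match'): P(H) ← 0.081·0.9150 / (0.081·0.9150 + 0.84·0.0850) = 0.074114/0.14552 = 0.5093.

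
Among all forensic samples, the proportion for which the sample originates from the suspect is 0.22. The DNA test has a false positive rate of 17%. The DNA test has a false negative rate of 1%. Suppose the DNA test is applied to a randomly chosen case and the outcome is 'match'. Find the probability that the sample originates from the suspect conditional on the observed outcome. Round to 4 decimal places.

P(H | E) ≈ 0.6216

Write H for 'the sample originates from the suspect'. Prior odds H:¬H = 0.22/0.78 = 0.28205. For the 'match' outcome, the likelihood ratio is 0.99/0.17 = 5.8235.
Posterior odds = 0.28205 × 5.8235 = 1.6425, so P(H|E) = 1.6425/(1+1.6425) = 0.6216.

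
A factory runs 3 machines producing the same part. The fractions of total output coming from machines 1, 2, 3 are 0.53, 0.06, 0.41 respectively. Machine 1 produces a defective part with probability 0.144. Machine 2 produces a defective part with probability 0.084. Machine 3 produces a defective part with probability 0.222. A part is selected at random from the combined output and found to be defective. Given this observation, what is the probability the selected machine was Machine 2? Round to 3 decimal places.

P(defective|M1) = 0.144; P(defective|M2) = 0.084; P(defective|M3) = 0.222.
Prior × likelihood for each source: 0.53·0.144=0.07632, 0.06·0.084=0.005040, 0.41·0.222=0.09102. Summing gives P(defective) = 0.17238.
P(Machine 2 | defective) = 0.005040 / 0.17238 = 0.029.

Posterior probability ≈ 0.029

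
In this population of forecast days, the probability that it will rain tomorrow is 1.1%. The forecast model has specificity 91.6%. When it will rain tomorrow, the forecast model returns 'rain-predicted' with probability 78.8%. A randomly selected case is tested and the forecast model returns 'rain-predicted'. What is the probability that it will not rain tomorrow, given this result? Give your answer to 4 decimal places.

P(¬H | E) ≈ 0.9055

Write H for 'it will rain tomorrow'. Prior odds H:¬H = 0.011/0.989 = 0.011122. For the 'rain-predicted' outcome, the likelihood ratio is 0.788/0.084 = 9.3810.
Posterior odds = 0.011122 × 9.3810 = 0.10434, so P(H|E) = 0.10434/(1+0.10434) = 0.0945. Then P(¬H|E) = 1 − 0.0945 = 0.9055.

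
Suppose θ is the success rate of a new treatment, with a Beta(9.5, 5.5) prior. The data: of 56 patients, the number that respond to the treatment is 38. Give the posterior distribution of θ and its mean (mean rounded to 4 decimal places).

Posterior: Beta(47.5, 23.5); mean ≈ 0.6690

Observing 38 successes and 18 failures updates Beta(9.5, 5.5) by adding the success and failure counts to the two shape parameters: α = 9.5+38 = 47.5, β = 5.5+18 = 23.5.
E[θ | data] = 47.5/(47.5+23.5) = 0.6690.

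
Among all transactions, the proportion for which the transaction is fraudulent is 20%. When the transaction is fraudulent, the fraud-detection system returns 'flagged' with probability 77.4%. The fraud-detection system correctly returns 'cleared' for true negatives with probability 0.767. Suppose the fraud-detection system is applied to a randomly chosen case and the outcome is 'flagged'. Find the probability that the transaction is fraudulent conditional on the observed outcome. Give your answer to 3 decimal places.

P(H | E) ≈ 0.454

Let H be the event that the transaction is fraudulent. P(H) = 0.2, so P(¬H) = 0.8. With E the 'flagged' result, P(E|H) = 0.774 and P(E|¬H) = 0.233.
P(E) = 0.774·0.2 + 0.233·0.8 = 0.15480 + 0.18640 = 0.34120.
By Bayes' theorem, P(H|E) = 0.15480 / 0.34120 = 0.454.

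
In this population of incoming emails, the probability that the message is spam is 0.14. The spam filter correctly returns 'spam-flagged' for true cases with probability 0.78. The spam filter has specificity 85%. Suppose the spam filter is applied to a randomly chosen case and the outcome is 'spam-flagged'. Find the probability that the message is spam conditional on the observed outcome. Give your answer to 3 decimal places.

Write H for 'the message is spam'. Prior odds H:¬H = 0.14/0.86 = 0.16279. For the 'spam-flagged' outcome, the likelihood ratio is 0.78/0.15 = 5.2000.
Posterior odds = 0.16279 × 5.2000 = 0.84651, so P(H|E) = 0.84651/(1+0.84651) = 0.458.

P(H | E) ≈ 0.458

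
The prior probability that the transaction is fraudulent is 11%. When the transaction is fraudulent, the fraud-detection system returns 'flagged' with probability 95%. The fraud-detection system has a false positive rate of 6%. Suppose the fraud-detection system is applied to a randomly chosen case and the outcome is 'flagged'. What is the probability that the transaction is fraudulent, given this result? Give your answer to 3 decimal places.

Write H for 'the transaction is fraudulent'. Prior odds H:¬H = 0.11/0.89 = 0.12360. For the 'flagged' outcome, the likelihood ratio is 0.95/0.06 = 15.833.
Posterior odds = 0.12360 × 15.833 = 1.9569, so P(H|E) = 1.9569/(1+1.9569) = 0.662.

P(H | E) ≈ 0.662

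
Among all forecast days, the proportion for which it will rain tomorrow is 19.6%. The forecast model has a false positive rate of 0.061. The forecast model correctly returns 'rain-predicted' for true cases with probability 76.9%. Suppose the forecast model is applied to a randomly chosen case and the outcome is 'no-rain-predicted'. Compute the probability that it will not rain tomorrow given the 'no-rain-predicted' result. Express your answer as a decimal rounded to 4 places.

Write H for 'it will rain tomorrow'. Prior odds H:¬H = 0.196/0.804 = 0.24378. For the 'no-rain-predicted' outcome, the likelihood ratio is 0.231/0.939 = 0.24601.
Posterior odds = 0.24378 × 0.24601 = 0.059972, so P(H|E) = 0.059972/(1+0.059972) = 0.0566. Then P(¬H|E) = 1 − 0.0566 = 0.9434.

P(¬H | E) ≈ 0.9434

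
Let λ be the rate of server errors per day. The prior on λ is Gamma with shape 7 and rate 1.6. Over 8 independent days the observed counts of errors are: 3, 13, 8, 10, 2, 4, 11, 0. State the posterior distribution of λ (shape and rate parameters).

Posterior: Gamma(shape=58, rate=9.6)

The Poisson likelihood adds the total count to the shape and the number of exposure periods to the rate. Here ∑xᵢ = 51 and n = 8, so shape 7→58 and rate 1.6→9.6.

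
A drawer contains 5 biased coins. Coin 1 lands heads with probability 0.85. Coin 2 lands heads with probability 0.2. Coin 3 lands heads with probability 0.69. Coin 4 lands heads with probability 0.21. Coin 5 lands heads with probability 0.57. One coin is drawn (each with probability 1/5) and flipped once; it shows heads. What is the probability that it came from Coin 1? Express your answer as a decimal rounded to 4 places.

Posterior probability ≈ 0.3373

Tabulate prior·likelihood by source: [1] prior 0.2, lik 0.85, product 0.1700; [2] prior 0.2, lik 0.2, product 0.04000; [3] prior 0.2, lik 0.69, product 0.1380; [4] prior 0.2, lik 0.21, product 0.04200; [5] prior 0.2, lik 0.57, product 0.1140.
Normalizing constant = 0.50400; the posterior for Coin 1 is its product over the sum, 0.1700/0.50400 = 0.3373.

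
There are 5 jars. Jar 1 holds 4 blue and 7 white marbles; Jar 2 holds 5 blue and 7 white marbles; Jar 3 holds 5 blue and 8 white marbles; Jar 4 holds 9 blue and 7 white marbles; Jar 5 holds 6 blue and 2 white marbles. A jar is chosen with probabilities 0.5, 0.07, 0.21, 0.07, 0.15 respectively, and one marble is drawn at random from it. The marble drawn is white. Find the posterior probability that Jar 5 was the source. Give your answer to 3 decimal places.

Posterior probability ≈ 0.067

P(white|Jar 1) = 0.6364; P(white|Jar 2) = 0.5833; P(white|Jar 3) = 0.6154; P(white|Jar 4) = 0.4375; P(white|Jar 5) = 0.25.
Prior × likelihood for each source: 0.5·0.6364=0.3182, 0.07·0.5833=0.04083, 0.21·0.6154=0.1292, 0.07·0.4375=0.03063, 0.15·0.25=0.03750. Summing gives P(white) = 0.55637.
P(Jar 5 | white) = 0.03750 / 0.55637 = 0.067.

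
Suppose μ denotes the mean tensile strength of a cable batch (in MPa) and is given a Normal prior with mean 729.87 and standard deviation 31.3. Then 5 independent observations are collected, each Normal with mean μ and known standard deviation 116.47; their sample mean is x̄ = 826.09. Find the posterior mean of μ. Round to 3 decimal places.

Posterior mean ≈ 755.397

With known σ, the Normal prior is conjugate. Weight on the data is w = (n/σ²)/(n/σ² + 1/τ₀²) = 0.00036859/(0.00036859+0.00102073) = 0.26530.
Posterior mean = w·x̄ + (1−w)·μ₀ = 0.26530·826.09 + 0.73470·729.87 = 755.397.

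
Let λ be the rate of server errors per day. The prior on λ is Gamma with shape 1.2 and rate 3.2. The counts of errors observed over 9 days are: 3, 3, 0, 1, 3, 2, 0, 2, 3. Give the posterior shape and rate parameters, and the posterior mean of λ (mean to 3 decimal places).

Posterior: Gamma(shape=18.2, rate=12.2); mean ≈ 1.492

The Poisson likelihood adds the total count to the shape and the number of exposure periods to the rate. Here ∑xᵢ = 17 and n = 9, so shape 1.2→18.2 and rate 3.2→12.2.
Posterior mean = shape/rate = 18.2/12.2 = 1.492.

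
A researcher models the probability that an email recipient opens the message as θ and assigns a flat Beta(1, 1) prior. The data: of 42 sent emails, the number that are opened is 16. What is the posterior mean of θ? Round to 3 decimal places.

Posterior mean ≈ 0.386

The binomial likelihood is conjugate to the Beta prior: with 16 successes and 26 failures, the posterior is Beta(1+16, 1+26) = Beta(17, 27).
E[θ | data] = 17/(17+27) = 0.386.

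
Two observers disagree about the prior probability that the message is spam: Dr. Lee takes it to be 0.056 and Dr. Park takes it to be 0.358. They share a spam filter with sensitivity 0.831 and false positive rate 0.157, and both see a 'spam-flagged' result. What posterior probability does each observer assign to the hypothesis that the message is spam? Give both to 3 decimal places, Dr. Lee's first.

P('+'|H) = 0.831, P('+'|¬H) = 0.157.
Dr. Lee: numerator 0.831·0.056 = 0.046536; evidence = 0.046536+0.157·0.944 = 0.19474; posterior = 0.239.
Dr. Park: numerator 0.831·0.358 = 0.29750; evidence = 0.29750+0.157·0.642 = 0.39829; posterior = 0.747.

Dr. Lee: 0.239; Dr. Park: 0.747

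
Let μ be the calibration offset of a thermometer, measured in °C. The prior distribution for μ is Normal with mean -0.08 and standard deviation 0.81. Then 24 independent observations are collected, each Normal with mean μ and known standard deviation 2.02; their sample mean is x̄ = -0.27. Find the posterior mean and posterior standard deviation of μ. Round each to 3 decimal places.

Posterior mean ≈ -0.231; posterior SD ≈ 0.367

Prior precision 1/τ₀² = 1/0.81² = 1.52416; data precision n/σ² = 24/2.02² = 5.88178.
Posterior precision = 1.52416 + 5.88178 = 7.40593, giving posterior SD = 1/√7.40593 = 0.367.
Posterior mean = (1.52416·-0.08 + 5.88178·-0.27) / 7.40593 = -0.231.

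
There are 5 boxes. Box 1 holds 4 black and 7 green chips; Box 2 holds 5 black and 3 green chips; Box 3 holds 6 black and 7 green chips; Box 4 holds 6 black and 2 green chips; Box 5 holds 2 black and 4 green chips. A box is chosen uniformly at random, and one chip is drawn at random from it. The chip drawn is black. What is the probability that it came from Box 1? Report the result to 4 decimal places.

Posterior probability ≈ 0.1435

P(black|Box 1) = 0.3636; P(black|Box 2) = 0.625; P(black|Box 3) = 0.4615; P(black|Box 4) = 0.75; P(black|Box 5) = 0.3333.
Prior × likelihood for each source: 0.2·0.3636=0.07273, 0.2·0.625=0.1250, 0.2·0.4615=0.09231, 0.2·0.75=0.1500, 0.2·0.3333=0.06667. Summing gives P(black) = 0.50670.
P(Box 1 | black) = 0.07273 / 0.50670 = 0.1435.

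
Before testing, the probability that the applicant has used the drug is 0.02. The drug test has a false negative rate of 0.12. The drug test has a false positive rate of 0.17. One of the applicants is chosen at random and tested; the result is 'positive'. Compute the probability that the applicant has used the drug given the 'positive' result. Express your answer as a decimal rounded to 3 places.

P(H | E) ≈ 0.096

Write H for 'the applicant has used the drug'. Prior odds H:¬H = 0.02/0.98 = 0.020408. For the 'positive' outcome, the likelihood ratio is 0.88/0.17 = 5.1765.
Posterior odds = 0.020408 × 5.1765 = 0.10564, so P(H|E) = 0.10564/(1+0.10564) = 0.096.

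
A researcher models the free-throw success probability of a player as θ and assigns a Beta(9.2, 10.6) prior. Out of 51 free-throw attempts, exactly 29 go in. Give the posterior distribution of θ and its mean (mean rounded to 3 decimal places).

Posterior: Beta(38.2, 32.6); mean ≈ 0.540

Observing 29 successes and 22 failures updates Beta(9.2, 10.6) by adding the success and failure counts to the two shape parameters: α = 9.2+29 = 38.2, β = 10.6+22 = 32.6.
E[θ | data] = 38.2/(38.2+32.6) = 0.540.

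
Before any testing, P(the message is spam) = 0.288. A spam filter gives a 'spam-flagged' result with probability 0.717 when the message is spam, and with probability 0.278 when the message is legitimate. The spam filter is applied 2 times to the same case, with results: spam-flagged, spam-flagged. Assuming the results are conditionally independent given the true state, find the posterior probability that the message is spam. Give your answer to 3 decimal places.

With H the event that the message is spam, the joint likelihood of the observed sequence is P(data|H) = 0.717·0.717 = 0.51409 and P(data|¬H) = 0.278·0.278 = 0.077284.
Bayes: P(H|data) = 0.288·0.51409 / (0.288·0.51409 + 0.712·0.077284) = 0.14806/0.20308 = 0.7290.

Posterior P(H) ≈ 0.729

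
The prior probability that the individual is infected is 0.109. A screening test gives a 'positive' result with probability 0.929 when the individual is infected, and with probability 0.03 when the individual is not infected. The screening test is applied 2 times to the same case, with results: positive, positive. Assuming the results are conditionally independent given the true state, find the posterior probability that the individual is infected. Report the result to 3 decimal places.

With H the event that the individual is infected, the joint likelihood of the observed sequence is P(data|H) = 0.929·0.929 = 0.86304 and P(data|¬H) = 0.03·0.03 = 0.00090000.
Bayes: P(H|data) = 0.109·0.86304 / (0.109·0.86304 + 0.891·0.00090000) = 0.094071/0.094873 = 0.9915.

Posterior P(H) ≈ 0.992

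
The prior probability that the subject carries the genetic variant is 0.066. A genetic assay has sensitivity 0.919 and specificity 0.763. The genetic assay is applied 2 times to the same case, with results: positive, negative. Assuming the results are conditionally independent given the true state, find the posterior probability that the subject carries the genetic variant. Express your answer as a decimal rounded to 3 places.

With H the event that the subject carries the genetic variant, the joint likelihood of the observed sequence is P(data|H) = 0.919·0.081 = 0.074439 and P(data|¬H) = 0.237·0.763 = 0.18083.
Bayes: P(H|data) = 0.066·0.074439 / (0.066·0.074439 + 0.934·0.18083) = 0.0049130/0.17381 = 0.0283.

Posterior P(H) ≈ 0.028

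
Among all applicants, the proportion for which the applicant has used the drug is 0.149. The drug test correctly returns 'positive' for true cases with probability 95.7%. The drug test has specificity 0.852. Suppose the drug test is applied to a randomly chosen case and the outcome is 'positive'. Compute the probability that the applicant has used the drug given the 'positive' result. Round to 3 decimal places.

P(H | E) ≈ 0.531

Let H be the event that the applicant has used the drug. P(H) = 0.149, so P(¬H) = 0.851. With E the 'positive' result, P(E|H) = 0.957 and P(E|¬H) = 0.148.
P(E) = 0.957·0.149 + 0.148·0.851 = 0.14259 + 0.12595 = 0.26854.
By Bayes' theorem, P(H|E) = 0.14259 / 0.26854 = 0.531.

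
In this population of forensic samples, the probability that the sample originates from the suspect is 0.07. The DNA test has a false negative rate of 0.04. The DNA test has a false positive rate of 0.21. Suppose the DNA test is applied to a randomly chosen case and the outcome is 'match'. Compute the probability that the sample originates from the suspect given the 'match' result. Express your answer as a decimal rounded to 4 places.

P(H | E) ≈ 0.2560

Write H for 'the sample originates from the suspect'. Prior odds H:¬H = 0.07/0.93 = 0.075269. For the 'match' outcome, the likelihood ratio is 0.96/0.21 = 4.5714.
Posterior odds = 0.075269 × 4.5714 = 0.34409, so P(H|E) = 0.34409/(1+0.34409) = 0.2560.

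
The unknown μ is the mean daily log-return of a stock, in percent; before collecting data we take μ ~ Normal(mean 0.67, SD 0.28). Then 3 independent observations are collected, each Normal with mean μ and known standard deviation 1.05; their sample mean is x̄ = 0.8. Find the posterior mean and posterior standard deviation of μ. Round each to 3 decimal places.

Posterior mean ≈ 0.693; posterior SD ≈ 0.254

Prior precision 1/τ₀² = 1/0.28² = 12.7551; data precision n/σ² = 3/1.05² = 2.72109.
Posterior precision = 12.7551 + 2.72109 = 15.4762, giving posterior SD = 1/√15.4762 = 0.254.
Posterior mean = (12.7551·0.67 + 2.72109·0.8) / 15.4762 = 0.693.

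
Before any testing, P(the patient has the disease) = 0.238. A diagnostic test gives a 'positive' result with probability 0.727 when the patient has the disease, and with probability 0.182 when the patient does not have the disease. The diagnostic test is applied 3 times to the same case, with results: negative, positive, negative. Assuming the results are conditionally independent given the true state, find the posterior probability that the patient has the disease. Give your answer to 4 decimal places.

Posterior P(H) ≈ 0.1220

With H the event that the patient has the disease, the joint likelihood of the observed sequence is P(data|H) = 0.273·0.727·0.273 = 0.054183 and P(data|¬H) = 0.818·0.182·0.818 = 0.12178.
Bayes: P(H|data) = 0.238·0.054183 / (0.238·0.054183 + 0.762·0.12178) = 0.012895/0.10569 = 0.1220.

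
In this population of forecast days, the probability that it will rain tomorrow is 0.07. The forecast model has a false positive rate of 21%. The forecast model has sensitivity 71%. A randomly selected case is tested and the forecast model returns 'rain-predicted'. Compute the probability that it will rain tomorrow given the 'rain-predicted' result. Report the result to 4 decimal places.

P(H | E) ≈ 0.2029

Write H for 'it will rain tomorrow'. Prior odds H:¬H = 0.07/0.93 = 0.075269. For the 'rain-predicted' outcome, the likelihood ratio is 0.71/0.21 = 3.3810.
Posterior odds = 0.075269 × 3.3810 = 0.25448, so P(H|E) = 0.25448/(1+0.25448) = 0.2029.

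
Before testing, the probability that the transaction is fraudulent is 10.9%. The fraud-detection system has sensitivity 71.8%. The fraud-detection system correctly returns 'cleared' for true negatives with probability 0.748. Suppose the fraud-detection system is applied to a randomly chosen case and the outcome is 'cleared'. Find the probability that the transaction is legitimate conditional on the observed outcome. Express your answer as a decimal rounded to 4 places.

P(¬H | E) ≈ 0.9559

Write H for 'the transaction is fraudulent'. Prior odds H:¬H = 0.109/0.891 = 0.12233. For the 'cleared' outcome, the likelihood ratio is 0.282/0.748 = 0.37701.
Posterior odds = 0.12233 × 0.37701 = 0.046121, so P(H|E) = 0.046121/(1+0.046121) = 0.0441. Then P(¬H|E) = 1 − 0.0441 = 0.9559.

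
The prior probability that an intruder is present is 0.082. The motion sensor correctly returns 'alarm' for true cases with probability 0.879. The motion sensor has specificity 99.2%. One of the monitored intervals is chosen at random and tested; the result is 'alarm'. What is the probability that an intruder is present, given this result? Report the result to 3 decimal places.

P(H | E) ≈ 0.908

Write H for 'an intruder is present'. Prior odds H:¬H = 0.082/0.918 = 0.089325. For the 'alarm' outcome, the likelihood ratio is 0.879/0.008 = 109.88.
Posterior odds = 0.089325 × 109.88 = 9.8145, so P(H|E) = 9.8145/(1+9.8145) = 0.908.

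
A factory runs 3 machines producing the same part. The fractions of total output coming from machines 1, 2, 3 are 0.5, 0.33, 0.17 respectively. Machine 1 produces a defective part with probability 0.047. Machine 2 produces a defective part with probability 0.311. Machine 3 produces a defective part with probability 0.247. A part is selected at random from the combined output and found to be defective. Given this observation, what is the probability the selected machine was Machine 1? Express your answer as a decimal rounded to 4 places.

Tabulate prior·likelihood by source: [1] prior 0.5, lik 0.047, product 0.02350; [2] prior 0.33, lik 0.311, product 0.1026; [3] prior 0.17, lik 0.247, product 0.04199.
Normalizing constant = 0.16812; the posterior for Machine 1 is its product over the sum, 0.02350/0.16812 = 0.1398.

Posterior probability ≈ 0.1398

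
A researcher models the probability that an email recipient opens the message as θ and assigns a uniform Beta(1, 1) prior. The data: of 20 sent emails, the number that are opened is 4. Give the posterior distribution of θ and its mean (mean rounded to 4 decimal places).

Posterior: Beta(5, 17); mean ≈ 0.2273

Observing 4 successes and 16 failures updates Beta(1, 1) by adding the success and failure counts to the two shape parameters: α = 1+4 = 5, β = 1+16 = 17.
Posterior mean = α/(α+β) = 5/22 = 0.2273.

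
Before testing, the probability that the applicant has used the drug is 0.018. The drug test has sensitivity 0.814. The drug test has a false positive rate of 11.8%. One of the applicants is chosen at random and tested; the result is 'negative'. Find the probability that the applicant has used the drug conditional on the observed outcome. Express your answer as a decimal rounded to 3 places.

P(H | E) ≈ 0.004

Write H for 'the applicant has used the drug'. Prior odds H:¬H = 0.018/0.982 = 0.018330. For the 'negative' outcome, the likelihood ratio is 0.186/0.882 = 0.21088.
Posterior odds = 0.018330 × 0.21088 = 0.0038655, so P(H|E) = 0.0038655/(1+0.0038655) = 0.004.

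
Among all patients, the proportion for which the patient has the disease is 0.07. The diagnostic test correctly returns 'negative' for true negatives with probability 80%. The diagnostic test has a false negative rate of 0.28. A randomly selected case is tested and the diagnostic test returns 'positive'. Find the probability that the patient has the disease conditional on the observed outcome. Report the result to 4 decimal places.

P(H | E) ≈ 0.2132

Let H be the event that the patient has the disease. P(H) = 0.07, so P(¬H) = 0.93. With E the 'positive' result, P(E|H) = 0.72 and P(E|¬H) = 0.2.
P(E) = 0.72·0.07 + 0.2·0.93 = 0.050400 + 0.18600 = 0.23640.
By Bayes' theorem, P(H|E) = 0.050400 / 0.23640 = 0.2132.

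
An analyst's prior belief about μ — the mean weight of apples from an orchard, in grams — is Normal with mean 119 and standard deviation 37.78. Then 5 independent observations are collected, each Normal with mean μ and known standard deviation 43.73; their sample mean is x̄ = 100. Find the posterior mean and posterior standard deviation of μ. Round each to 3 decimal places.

Prior precision 1/τ₀² = 1/37.78² = 0.00070061; data precision n/σ² = 5/43.73² = 0.00261463.
Posterior precision = 0.00070061 + 0.00261463 = 0.00331524, giving posterior SD = 1/√0.00331524 = 17.368.
Posterior mean = (0.00070061·119 + 0.00261463·100) / 0.00331524 = 104.015.

Posterior mean ≈ 104.015; posterior SD ≈ 17.368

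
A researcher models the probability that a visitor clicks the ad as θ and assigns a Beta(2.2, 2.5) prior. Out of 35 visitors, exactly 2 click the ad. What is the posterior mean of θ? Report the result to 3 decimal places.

The binomial likelihood is conjugate to the Beta prior: with 2 successes and 33 failures, the posterior is Beta(2.2+2, 2.5+33) = Beta(4.2, 35.5).
E[θ | data] = 4.2/(4.2+35.5) = 0.106.

Posterior mean ≈ 0.106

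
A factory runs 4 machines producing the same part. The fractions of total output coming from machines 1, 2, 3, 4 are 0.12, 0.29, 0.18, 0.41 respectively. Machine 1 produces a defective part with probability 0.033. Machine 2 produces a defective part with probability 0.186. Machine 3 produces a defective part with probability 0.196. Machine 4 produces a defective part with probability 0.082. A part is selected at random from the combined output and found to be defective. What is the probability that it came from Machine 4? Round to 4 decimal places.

Tabulate prior·likelihood by source: [1] prior 0.12, lik 0.033, product 0.003960; [2] prior 0.29, lik 0.186, product 0.05394; [3] prior 0.18, lik 0.196, product 0.03528; [4] prior 0.41, lik 0.082, product 0.03362.
Normalizing constant = 0.12680; the posterior for Machine 4 is its product over the sum, 0.03362/0.12680 = 0.2651.

Posterior probability ≈ 0.2651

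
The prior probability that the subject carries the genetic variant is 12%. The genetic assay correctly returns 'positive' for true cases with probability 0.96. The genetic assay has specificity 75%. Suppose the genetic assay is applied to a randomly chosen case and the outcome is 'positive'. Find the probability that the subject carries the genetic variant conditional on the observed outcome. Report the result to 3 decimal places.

P(H | E) ≈ 0.344

Let H be the event that the subject carries the genetic variant. P(H) = 0.12, so P(¬H) = 0.88. With E the 'positive' result, P(E|H) = 0.96 and P(E|¬H) = 0.25.
P(E) = 0.96·0.12 + 0.25·0.88 = 0.11520 + 0.22000 = 0.33520.
By Bayes' theorem, P(H|E) = 0.11520 / 0.33520 = 0.344.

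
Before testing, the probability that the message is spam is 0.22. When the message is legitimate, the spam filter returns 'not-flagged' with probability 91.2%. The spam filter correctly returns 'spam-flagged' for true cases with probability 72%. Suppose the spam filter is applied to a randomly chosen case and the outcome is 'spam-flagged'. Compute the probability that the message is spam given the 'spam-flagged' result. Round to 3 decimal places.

P(H | E) ≈ 0.698

Let H be the event that the message is spam. P(H) = 0.22, so P(¬H) = 0.78. With E the 'spam-flagged' result, P(E|H) = 0.72 and P(E|¬H) = 0.088.
P(E) = 0.72·0.22 + 0.088·0.78 = 0.15840 + 0.068640 = 0.22704.
By Bayes' theorem, P(H|E) = 0.15840 / 0.22704 = 0.698.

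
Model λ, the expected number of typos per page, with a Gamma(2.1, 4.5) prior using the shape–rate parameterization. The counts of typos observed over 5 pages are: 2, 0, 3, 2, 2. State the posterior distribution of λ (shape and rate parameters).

The Poisson likelihood adds the total count to the shape and the number of exposure periods to the rate. Here ∑xᵢ = 9 and n = 5, so shape 2.1→11.1 and rate 4.5→9.5.

Posterior: Gamma(shape=11.1, rate=9.5)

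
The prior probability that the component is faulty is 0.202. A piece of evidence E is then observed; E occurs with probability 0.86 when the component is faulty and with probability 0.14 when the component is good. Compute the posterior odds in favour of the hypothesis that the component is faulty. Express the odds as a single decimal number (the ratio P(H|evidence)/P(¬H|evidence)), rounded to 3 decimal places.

Prior odds = 0.202/(1−0.202) = 0.25313.
Likelihood ratio for E = 0.86/0.14 = 6.1429.
Posterior odds = prior odds × LR = 1.5550.

Posterior odds ≈ 1.555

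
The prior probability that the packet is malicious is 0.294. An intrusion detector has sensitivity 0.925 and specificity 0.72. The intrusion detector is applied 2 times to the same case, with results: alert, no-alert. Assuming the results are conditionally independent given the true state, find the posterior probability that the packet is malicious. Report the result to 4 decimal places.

Posterior P(H) ≈ 0.1253

Let H be the event that the packet is malicious; start with P(H) = 0.294. P('alert'|H) = 0.925, P('alert'|¬H) = 0.28.
Update on result 1 ('alert'): P(H) ← 0.925·0.2940 / (0.925·0.2940 + 0.28·0.7060) = 0.27195/0.46963 = 0.5791.
Update on result 2 ('no-alert'): P(H) ← 0.075·0.5791 / (0.075·0.5791 + 0.72·0.4209) = 0.043430/0.34650 = 0.1253.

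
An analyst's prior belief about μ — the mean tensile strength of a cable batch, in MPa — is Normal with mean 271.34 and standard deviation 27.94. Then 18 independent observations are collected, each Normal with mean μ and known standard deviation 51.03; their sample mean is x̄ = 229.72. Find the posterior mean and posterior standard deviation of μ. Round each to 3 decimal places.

Prior precision 1/τ₀² = 1/27.94² = 0.00128099; data precision n/σ² = 18/51.03² = 0.00691228.
Posterior precision = 0.00128099 + 0.00691228 = 0.00819328, giving posterior SD = 1/√0.00819328 = 11.048.
Posterior mean = (0.00128099·271.34 + 0.00691228·229.72) / 0.00819328 = 236.227.

Posterior mean ≈ 236.227; posterior SD ≈ 11.048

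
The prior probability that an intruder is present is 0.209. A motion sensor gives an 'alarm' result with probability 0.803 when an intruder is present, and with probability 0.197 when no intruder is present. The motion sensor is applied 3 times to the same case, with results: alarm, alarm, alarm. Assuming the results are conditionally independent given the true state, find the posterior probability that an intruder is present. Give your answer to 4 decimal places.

Posterior P(H) ≈ 0.9471

With H the event that an intruder is present, the joint likelihood of the observed sequence is P(data|H) = 0.803·0.803·0.803 = 0.51778 and P(data|¬H) = 0.197·0.197·0.197 = 0.0076454.
Bayes: P(H|data) = 0.209·0.51778 / (0.209·0.51778 + 0.791·0.0076454) = 0.10822/0.11426 = 0.9471.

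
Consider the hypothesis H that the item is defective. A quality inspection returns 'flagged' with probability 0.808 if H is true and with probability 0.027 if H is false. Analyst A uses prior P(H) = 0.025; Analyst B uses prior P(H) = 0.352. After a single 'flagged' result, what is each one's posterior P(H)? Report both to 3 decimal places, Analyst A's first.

The likelihood ratio for a 'flagged' result is 0.808/0.027 = 29.926.
Analyst A: prior odds 0.025/0.975 = 0.025641; posterior odds 0.76733; posterior probability 0.434.
Analyst B: prior odds 0.352/0.648 = 0.54321; posterior odds 16.256; posterior probability 0.942.

Analyst A: 0.434; Analyst B: 0.942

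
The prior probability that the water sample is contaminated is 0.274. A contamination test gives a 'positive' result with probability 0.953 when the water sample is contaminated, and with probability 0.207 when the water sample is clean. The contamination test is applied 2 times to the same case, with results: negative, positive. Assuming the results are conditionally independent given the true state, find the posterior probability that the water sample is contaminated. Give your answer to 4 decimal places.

Posterior P(H) ≈ 0.0934

Let H be the event that the water sample is contaminated; start with P(H) = 0.274. P('positive'|H) = 0.953, P('positive'|¬H) = 0.207.
Update on result 1 ('negative'): P(H) ← 0.047·0.2740 / (0.047·0.2740 + 0.793·0.7260) = 0.012878/0.58860 = 0.0219.
Update on result 2 ('positive'): P(H) ← 0.953·0.0219 / (0.953·0.0219 + 0.207·0.9781) = 0.020851/0.22332 = 0.0934.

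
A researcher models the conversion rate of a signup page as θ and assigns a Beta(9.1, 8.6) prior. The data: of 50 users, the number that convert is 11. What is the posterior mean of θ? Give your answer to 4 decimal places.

Observing 11 successes and 39 failures updates Beta(9.1, 8.6) by adding the success and failure counts to the two shape parameters: α = 9.1+11 = 20.1, β = 8.6+39 = 47.6.
Posterior mean = α/(α+β) = 20.1/67.7 = 0.2969.

Posterior mean ≈ 0.2969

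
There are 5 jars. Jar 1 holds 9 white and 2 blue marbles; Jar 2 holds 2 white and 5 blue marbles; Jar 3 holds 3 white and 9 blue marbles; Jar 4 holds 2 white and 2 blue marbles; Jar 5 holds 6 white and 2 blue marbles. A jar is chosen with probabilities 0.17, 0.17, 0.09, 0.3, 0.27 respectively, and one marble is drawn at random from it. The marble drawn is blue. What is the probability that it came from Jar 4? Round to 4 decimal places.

Tabulate prior·likelihood by source: [1] prior 0.17, lik 0.1818, product 0.03091; [2] prior 0.17, lik 0.7143, product 0.1214; [3] prior 0.09, lik 0.75, product 0.06750; [4] prior 0.3, lik 0.5, product 0.1500; [5] prior 0.27, lik 0.25, product 0.06750.
Normalizing constant = 0.43734; the posterior for Jar 4 is its product over the sum, 0.1500/0.43734 = 0.3430.

Posterior probability ≈ 0.3430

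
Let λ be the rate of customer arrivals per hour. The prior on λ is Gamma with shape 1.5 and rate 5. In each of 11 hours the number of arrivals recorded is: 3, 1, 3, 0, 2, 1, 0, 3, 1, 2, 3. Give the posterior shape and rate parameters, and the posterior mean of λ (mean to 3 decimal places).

Posterior: Gamma(shape=20.5, rate=16); mean ≈ 1.281

Total count ∑xᵢ = 19 over n = 11 hours.
Gamma is conjugate to the Poisson likelihood: posterior is Gamma(shape = 1.5+19 = 20.5, rate = 5+11 = 16).
E[λ | data] = 20.5/16 = 1.281.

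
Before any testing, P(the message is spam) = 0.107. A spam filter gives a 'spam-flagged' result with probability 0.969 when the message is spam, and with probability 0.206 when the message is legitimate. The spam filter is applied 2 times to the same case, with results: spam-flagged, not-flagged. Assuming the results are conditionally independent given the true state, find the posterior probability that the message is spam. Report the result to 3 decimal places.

With H the event that the message is spam, the joint likelihood of the observed sequence is P(data|H) = 0.969·0.031 = 0.030039 and P(data|¬H) = 0.206·0.794 = 0.16356.
Bayes: P(H|data) = 0.107·0.030039 / (0.107·0.030039 + 0.893·0.16356) = 0.0032142/0.14928 = 0.0215.

Posterior P(H) ≈ 0.022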